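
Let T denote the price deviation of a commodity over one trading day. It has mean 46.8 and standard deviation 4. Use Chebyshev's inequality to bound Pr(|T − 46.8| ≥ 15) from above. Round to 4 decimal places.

0.0711

Chebyshev: Pr(|T − μ| ≥ t) ≤ Var(T)/t².
Var(T) = σ² = 4² = 16.
Bound = 16 / 225 = 0.0711.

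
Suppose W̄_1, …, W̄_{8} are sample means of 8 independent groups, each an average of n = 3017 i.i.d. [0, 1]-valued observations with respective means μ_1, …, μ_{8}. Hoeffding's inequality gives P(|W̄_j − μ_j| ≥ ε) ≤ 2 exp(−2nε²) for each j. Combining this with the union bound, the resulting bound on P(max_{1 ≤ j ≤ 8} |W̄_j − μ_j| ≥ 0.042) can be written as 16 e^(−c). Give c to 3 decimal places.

10.644

Union bound over the 8 events: P(max_{1 ≤ j ≤ 8} |W̄_j − μ_j| ≥ 0.042) ≤ 8·2·exp(−2nε²) = 16 exp(−2·3017·0.042²).
So c = 2·3017·0.042² = 10.6440.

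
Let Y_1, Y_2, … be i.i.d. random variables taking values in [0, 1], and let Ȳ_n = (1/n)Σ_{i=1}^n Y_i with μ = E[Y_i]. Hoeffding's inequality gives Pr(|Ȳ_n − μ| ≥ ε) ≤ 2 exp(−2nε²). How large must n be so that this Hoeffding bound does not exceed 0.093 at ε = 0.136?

83

Require 2·exp(−2nε²) ≤ 0.093, i.e. 2nε² ≥ ln(2/0.093) = 3.068303.
So n ≥ 3.068303 / (2·0.136²) = 82.945.
The smallest integer n is 83.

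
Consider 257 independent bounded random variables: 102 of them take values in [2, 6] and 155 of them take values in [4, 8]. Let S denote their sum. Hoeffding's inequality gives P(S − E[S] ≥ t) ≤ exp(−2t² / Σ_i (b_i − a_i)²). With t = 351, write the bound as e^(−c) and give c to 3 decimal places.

Σ(b_i − a_i)² = 102·4² + 155·4² = 4112.
c = 2t² / 4112 = 2·351² / 4112 = 59.9227.

59.923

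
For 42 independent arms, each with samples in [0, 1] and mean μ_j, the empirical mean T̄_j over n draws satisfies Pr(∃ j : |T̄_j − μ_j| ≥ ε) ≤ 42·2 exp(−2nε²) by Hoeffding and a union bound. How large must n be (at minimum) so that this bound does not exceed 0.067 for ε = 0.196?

93

Need 2·42·exp(−2nε²) ≤ 0.067, i.e. exp(−2nε²) ≤ 0.067/84.
So 2nε² ≥ ln(84/0.067) = 7.133879.
Hence n ≥ 7.133879/(2·0.196²) = 92.850.
The smallest integer n is 93.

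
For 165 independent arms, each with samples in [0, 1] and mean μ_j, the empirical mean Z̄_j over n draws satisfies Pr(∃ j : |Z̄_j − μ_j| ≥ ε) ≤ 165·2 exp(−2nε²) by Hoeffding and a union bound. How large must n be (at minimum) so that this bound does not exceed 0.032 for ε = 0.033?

4243

Need 2·165·exp(−2nε²) ≤ 0.032, i.e. exp(−2nε²) ≤ 0.032/330.
So 2nε² ≥ ln(330/0.032) = 9.241112.
Hence n ≥ 9.241112/(2·0.033²) = 4242.935.
The smallest integer n is 4243.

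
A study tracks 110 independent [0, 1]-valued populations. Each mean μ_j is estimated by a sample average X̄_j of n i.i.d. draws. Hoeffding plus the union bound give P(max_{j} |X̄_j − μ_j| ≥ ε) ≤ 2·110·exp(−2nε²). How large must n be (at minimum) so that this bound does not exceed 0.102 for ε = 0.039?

2524

Need 2·110·exp(−2nε²) ≤ 0.102, i.e. exp(−2nε²) ≤ 0.102/220.
So 2nε² ≥ ln(220/0.102) = 7.676410.
Hence n ≥ 7.676410/(2·0.039²) = 2523.475.
The smallest integer n is 2524.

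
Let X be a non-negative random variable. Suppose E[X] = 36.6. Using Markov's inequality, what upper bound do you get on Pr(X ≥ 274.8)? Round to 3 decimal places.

0.133

Markov's inequality: for a non-negative random variable, Pr(X ≥ a) ≤ E[X]/a.
Here E[X] = 36.6 and a = 274.8, so the bound is 36.6/274.8 = 0.1332.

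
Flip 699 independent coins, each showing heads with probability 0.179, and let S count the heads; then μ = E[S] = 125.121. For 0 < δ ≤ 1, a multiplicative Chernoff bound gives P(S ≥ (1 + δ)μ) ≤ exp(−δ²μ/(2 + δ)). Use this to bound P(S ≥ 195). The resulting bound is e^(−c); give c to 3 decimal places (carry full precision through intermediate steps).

15.254

Write 195 = (1 + δ)μ, so δ = 195/125.121 − 1 = 0.5584914…
Then the exponent is δ²μ/(2 + δ) = (195 − μ)² / (μ·(2 + δ)) = 15.253840.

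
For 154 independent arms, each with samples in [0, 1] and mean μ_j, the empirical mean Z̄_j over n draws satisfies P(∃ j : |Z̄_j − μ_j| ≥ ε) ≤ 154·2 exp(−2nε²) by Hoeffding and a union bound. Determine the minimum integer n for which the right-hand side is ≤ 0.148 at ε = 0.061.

1027

Need 2·154·exp(−2nε²) ≤ 0.148, i.e. exp(−2nε²) ≤ 0.148/308.
So 2nε² ≥ ln(308/0.148) = 7.640643.
Hence n ≥ 7.640643/(2·0.061²) = 1026.692.
The smallest integer n is 1027.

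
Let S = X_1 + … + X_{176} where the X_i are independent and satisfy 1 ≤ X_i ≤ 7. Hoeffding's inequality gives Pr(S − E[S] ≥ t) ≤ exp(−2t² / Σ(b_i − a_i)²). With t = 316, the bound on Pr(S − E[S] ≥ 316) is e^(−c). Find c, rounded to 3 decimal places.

Σ(b_i − a_i)² = 176·(6)² = 6336.
c = 2t²/6336 = 2·316²/6336 = 31.5202.

31.520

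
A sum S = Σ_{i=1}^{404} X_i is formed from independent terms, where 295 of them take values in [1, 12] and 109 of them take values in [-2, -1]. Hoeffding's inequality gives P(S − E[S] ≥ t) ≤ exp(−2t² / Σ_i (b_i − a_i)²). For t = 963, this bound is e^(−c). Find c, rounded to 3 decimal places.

Σ(b_i − a_i)² = 295·11² + 109·1² = 35804.
c = 2t² / 35804 = 2·963² / 35804 = 51.8025.

51.803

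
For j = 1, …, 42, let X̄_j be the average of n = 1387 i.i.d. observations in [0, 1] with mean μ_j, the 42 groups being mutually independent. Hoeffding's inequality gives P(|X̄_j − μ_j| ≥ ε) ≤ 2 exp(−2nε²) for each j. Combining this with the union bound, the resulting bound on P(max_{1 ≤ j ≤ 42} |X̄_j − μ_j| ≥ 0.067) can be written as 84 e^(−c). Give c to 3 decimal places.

Union bound over the 42 events: P(max_{1 ≤ j ≤ 42} |X̄_j − μ_j| ≥ 0.067) ≤ 42·2·exp(−2nε²) = 84 exp(−2·1387·0.067²).
So c = 2·1387·0.067² = 12.4525.

12.452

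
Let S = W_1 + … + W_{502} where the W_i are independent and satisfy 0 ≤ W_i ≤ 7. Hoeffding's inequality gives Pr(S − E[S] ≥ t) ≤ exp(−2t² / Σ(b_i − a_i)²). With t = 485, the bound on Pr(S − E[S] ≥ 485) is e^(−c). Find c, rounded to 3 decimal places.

Σ(b_i − a_i)² = 502·(7)² = 24598.
c = 2t²/24598 = 2·485²/24598 = 19.1255.

19.126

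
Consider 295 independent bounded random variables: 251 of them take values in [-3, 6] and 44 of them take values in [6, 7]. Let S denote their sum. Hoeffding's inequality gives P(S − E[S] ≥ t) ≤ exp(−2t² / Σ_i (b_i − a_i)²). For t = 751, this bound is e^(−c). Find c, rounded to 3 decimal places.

Σ(b_i − a_i)² = 251·9² + 44·1² = 20375.
c = 2t² / 20375 = 2·751² / 20375 = 55.3621.

55.362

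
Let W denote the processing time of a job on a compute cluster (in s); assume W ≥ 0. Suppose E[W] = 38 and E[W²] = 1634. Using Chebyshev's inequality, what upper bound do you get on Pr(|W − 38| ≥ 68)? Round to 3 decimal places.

Var(W) = E[W²] − (E[W])² = 1634 − 1444 = 190.
Chebyshev's inequality: Pr(|W − μ| ≥ t) ≤ Var(W)/t² = 190/4624 = 0.0411.

0.041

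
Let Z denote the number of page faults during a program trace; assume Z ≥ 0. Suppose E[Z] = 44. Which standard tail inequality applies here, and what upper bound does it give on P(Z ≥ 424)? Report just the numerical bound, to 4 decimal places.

0.1038

Only the mean of a non-negative variable is known, so Markov's inequality is the applicable tail bound.
Markov's inequality: for a non-negative random variable, P(Z ≥ a) ≤ E[Z]/a.
Here E[Z] = 44 and a = 424, so the bound is 44/424 = 0.1038.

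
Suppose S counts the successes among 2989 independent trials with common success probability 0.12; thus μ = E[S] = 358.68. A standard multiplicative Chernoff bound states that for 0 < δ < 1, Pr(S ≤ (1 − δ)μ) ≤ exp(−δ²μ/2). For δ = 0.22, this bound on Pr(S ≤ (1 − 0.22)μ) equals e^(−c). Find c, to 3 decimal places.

c = δ²μ/2 = 0.22²·358.68/2 = 8.6801.

8.680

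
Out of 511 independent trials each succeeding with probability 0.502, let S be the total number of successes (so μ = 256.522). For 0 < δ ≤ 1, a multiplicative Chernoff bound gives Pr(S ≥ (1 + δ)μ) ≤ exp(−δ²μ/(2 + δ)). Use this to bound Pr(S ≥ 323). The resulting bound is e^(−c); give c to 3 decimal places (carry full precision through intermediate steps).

7.626

Write 323 = (1 + δ)μ, so δ = 323/256.522 − 1 = 0.2591513…
Then the exponent is δ²μ/(2 + δ) = (323 − μ)² / (μ·(2 + δ)) = 7.625810.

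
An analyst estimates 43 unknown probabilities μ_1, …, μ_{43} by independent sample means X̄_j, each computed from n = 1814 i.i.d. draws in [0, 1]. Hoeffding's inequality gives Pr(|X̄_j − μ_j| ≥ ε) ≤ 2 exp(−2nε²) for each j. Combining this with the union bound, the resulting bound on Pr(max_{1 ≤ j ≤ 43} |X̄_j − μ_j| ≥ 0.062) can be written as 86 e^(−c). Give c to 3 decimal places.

Union bound over the 43 events: Pr(max_{1 ≤ j ≤ 43} |X̄_j − μ_j| ≥ 0.062) ≤ 43·2·exp(−2nε²) = 86 exp(−2·1814·0.062²).
So c = 2·1814·0.062² = 13.9460.

13.946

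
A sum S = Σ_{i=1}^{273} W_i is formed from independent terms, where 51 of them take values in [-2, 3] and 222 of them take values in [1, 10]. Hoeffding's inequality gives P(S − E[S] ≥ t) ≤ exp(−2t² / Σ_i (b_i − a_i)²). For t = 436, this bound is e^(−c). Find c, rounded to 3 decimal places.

19.743

Σ(b_i − a_i)² = 51·5² + 222·9² = 19257.
c = 2t² / 19257 = 2·436² / 19257 = 19.7431.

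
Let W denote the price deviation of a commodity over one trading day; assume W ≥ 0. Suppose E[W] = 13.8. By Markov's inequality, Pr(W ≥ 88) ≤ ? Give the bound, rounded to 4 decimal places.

Markov's inequality: for a non-negative random variable, Pr(W ≥ a) ≤ E[W]/a.
Here E[W] = 13.8 and a = 88, so the bound is 13.8/88 = 0.1568.

0.1568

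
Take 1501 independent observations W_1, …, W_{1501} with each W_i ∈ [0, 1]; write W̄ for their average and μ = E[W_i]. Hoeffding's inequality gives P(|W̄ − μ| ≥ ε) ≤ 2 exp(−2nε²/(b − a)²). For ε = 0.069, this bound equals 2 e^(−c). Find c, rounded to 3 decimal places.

14.293

c = 2nε²/(b − a)² = 2·1501·0.069² / 1² = 14.2925.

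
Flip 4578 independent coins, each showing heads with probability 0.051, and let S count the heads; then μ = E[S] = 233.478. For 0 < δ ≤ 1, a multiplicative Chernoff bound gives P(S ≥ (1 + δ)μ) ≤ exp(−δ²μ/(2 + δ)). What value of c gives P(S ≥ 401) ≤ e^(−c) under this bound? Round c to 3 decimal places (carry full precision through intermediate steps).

44.231

Write 401 = (1 + δ)μ, so δ = 401/233.478 − 1 = 0.7175066…
Then the exponent is δ²μ/(2 + δ) = (401 − μ)² / (μ·(2 + δ)) = 44.231038.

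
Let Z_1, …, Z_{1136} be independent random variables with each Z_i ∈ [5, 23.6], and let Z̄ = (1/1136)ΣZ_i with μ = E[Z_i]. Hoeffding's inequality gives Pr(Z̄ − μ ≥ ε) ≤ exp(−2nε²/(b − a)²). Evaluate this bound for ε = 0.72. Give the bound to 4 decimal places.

Exponent: 2nε²/(b − a)² = 2·1136·0.72² / 18.6² = 3.40445.
Bound = exp(−3.40445) = 0.03322.

0.0332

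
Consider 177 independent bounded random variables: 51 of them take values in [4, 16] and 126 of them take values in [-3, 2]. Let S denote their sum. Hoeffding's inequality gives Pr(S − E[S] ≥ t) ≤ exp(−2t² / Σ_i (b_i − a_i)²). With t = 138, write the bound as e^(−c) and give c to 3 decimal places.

3.630

Σ(b_i − a_i)² = 51·12² + 126·5² = 10494.
c = 2t² / 10494 = 2·138² / 10494 = 3.6295.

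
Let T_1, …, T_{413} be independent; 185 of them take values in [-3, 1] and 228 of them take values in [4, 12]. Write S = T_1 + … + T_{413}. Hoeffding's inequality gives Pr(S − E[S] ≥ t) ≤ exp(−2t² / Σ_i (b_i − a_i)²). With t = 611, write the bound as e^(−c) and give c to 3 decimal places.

42.539

Σ(b_i − a_i)² = 185·4² + 228·8² = 17552.
c = 2t² / 17552 = 2·611² / 17552 = 42.5389.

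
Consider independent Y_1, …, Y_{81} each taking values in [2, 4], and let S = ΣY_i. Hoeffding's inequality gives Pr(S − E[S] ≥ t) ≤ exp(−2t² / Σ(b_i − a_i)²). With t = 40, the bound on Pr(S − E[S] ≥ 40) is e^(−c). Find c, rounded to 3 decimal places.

Σ(b_i − a_i)² = 81·(2)² = 324.
c = 2t²/324 = 2·40²/324 = 9.8765.

9.877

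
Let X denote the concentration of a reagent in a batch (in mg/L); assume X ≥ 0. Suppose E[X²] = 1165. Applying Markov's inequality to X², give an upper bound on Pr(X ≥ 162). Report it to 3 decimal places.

0.044

Since X ≥ 0, the event {X ≥ 162} is the same as {X² ≥ 26244}.
Markov's inequality applied to X² gives Pr(X² ≥ 26244) ≤ E[X²]/26244 = 1165/26244 = 0.0444.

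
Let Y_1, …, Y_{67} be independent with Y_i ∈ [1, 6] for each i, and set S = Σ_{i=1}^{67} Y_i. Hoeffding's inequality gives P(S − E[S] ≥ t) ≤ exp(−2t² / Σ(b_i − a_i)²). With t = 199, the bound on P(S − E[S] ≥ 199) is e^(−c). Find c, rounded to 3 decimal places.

Σ(b_i − a_i)² = 67·(5)² = 1675.
c = 2t²/1675 = 2·199²/1675 = 47.2848.

47.285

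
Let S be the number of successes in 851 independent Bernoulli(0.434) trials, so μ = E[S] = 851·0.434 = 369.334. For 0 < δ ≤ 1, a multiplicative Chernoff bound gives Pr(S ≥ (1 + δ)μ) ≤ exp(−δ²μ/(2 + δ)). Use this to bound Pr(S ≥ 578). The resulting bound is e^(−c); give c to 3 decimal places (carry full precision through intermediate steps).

45.962

Write 578 = (1 + δ)μ, so δ = 578/369.334 − 1 = 0.5649791…
Then the exponent is δ²μ/(2 + δ) = (578 − μ)² / (μ·(2 + δ)) = 45.962142.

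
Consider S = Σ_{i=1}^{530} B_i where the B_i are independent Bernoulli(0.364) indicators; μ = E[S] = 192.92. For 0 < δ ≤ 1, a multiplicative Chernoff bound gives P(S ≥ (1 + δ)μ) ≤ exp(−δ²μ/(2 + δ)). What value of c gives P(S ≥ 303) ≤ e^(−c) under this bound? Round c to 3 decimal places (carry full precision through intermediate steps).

Write 303 = (1 + δ)μ, so δ = 303/192.92 − 1 = 0.5705992…
Then the exponent is δ²μ/(2 + δ) = (303 − μ)² / (μ·(2 + δ)) = 24.434599.

24.435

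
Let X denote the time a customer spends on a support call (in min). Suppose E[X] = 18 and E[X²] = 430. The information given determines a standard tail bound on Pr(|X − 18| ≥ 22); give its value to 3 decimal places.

0.219

The first two moments determine the variance, so Chebyshev's inequality is the sharpest standard bound available.
Var(X) = E[X²] − (E[X])² = 430 − 324 = 106.
Chebyshev's inequality: Pr(|X − μ| ≥ t) ≤ Var(X)/t² = 106/484 = 0.2190.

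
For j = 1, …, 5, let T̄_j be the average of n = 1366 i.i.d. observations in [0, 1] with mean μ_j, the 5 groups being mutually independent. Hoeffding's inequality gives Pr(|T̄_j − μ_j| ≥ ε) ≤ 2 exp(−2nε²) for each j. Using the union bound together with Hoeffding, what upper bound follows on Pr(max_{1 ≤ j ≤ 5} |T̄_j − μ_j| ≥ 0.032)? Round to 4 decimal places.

Per-experiment Hoeffding bound: 2·exp(−2·1366·0.032²) = 2·exp(−2.79757) = 0.12192.
Union bound over 5 events: 5·0.12192 = 0.60958.

0.6096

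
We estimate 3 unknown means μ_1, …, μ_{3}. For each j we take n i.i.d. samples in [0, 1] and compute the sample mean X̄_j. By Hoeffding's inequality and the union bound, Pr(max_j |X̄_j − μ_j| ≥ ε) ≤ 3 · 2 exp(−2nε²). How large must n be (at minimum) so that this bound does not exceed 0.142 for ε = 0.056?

Need 2·3·exp(−2nε²) ≤ 0.142, i.e. exp(−2nε²) ≤ 0.142/6.
So 2nε² ≥ ln(6/0.142) = 3.743688.
Hence n ≥ 3.743688/(2·0.056²) = 596.889.
The smallest integer n is 597.

597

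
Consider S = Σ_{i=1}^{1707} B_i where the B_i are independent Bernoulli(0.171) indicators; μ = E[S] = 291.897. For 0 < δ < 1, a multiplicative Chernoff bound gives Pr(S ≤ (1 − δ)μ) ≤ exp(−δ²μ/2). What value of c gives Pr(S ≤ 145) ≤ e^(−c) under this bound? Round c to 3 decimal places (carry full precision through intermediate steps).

Write 145 = (1 − δ)μ, so δ = 1 − 145/291.897 = 0.5032494…
Then the exponent is δ²μ/2 = (μ − 145)²/(2μ) = 36.962916.

36.963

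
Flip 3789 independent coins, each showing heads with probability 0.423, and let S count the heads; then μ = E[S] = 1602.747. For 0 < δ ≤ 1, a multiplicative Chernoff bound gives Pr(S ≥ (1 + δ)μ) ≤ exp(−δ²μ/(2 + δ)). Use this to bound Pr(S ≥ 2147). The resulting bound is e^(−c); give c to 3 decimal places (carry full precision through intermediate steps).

Write 2147 = (1 + δ)μ, so δ = 2147/1602.747 − 1 = 0.3395751…
Then the exponent is δ²μ/(2 + δ) = (2147 − μ)² / (μ·(2 + δ)) = 78.995017.

78.995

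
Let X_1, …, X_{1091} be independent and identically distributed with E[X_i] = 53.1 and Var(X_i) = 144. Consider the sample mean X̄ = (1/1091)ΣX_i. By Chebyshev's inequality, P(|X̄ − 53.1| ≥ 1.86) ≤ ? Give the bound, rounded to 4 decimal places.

0.0382

Var(X̄) = Var(X_i)/n = 144/1091 = 0.13199.
Chebyshev: P(|X̄ − 53.1| ≥ 1.86) ≤ Var(X̄)/(1.86)² = 144/(1091·1.86²) = 0.0382.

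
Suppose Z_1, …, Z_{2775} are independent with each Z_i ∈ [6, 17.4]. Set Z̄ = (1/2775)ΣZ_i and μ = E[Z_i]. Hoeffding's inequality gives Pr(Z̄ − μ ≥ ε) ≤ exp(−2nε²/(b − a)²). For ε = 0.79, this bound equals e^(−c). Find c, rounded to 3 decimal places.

c = 2nε²/(b − a)² = 2·2775·0.79² / 11.4² = 26.6525.

26.652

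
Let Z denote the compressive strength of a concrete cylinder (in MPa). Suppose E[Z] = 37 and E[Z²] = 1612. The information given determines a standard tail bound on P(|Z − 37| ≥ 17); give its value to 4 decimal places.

0.8408

The first two moments determine the variance, so Chebyshev's inequality is the sharpest standard bound available.
Var(Z) = E[Z²] − (E[Z])² = 1612 − 1369 = 243.
Chebyshev's inequality: P(|Z − μ| ≥ t) ≤ Var(Z)/t² = 243/289 = 0.8408.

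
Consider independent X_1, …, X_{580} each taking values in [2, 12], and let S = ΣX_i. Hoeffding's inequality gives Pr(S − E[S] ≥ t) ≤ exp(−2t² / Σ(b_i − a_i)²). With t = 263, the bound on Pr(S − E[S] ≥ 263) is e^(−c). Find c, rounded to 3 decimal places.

Σ(b_i − a_i)² = 580·(10)² = 58000.
c = 2t²/58000 = 2·263²/58000 = 2.3851.

2.385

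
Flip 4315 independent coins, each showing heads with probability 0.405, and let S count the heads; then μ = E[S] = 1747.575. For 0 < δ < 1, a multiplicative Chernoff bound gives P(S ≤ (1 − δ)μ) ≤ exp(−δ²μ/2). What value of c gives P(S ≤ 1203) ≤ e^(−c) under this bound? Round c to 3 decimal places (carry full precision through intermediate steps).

Write 1203 = (1 − δ)μ, so δ = 1 − 1203/1747.575 = 0.3116175…
Then the exponent is δ²μ/2 = (μ − 1203)²/(2μ) = 84.849557.

84.850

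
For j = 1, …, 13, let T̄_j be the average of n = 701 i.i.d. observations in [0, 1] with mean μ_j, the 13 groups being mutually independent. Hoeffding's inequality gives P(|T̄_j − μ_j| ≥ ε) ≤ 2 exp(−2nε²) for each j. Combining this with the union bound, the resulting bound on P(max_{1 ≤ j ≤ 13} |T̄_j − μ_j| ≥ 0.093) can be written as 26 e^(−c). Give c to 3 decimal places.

Union bound over the 13 events: P(max_{1 ≤ j ≤ 13} |T̄_j − μ_j| ≥ 0.093) ≤ 13·2·exp(−2nε²) = 26 exp(−2·701·0.093²).
So c = 2·701·0.093² = 12.1259.

12.126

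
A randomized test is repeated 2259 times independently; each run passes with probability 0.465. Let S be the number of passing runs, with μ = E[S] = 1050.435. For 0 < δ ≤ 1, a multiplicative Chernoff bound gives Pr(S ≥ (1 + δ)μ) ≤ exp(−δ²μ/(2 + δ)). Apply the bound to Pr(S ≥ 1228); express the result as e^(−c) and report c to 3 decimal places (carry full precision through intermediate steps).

13.838

Write 1228 = (1 + δ)μ, so δ = 1228/1050.435 − 1 = 0.1690395…
Then the exponent is δ²μ/(2 + δ) = (1228 − μ)² / (μ·(2 + δ)) = 13.838152.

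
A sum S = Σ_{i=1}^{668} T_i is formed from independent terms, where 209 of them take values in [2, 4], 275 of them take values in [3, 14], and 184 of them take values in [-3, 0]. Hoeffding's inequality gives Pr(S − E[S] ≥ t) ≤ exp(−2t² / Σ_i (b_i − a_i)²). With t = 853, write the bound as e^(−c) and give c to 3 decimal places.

Σ(b_i − a_i)² = 209·2² + 275·11² + 184·3² = 35767.
c = 2t² / 35767 = 2·853² / 35767 = 40.6861.

40.686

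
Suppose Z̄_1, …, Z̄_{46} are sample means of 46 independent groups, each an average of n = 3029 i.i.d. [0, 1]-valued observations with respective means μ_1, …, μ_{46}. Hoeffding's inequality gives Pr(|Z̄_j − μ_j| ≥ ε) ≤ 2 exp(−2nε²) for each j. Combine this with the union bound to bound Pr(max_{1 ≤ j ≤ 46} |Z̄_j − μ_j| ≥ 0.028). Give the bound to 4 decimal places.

Per-experiment Hoeffding bound: 2·exp(−2·3029·0.028²) = 2·exp(−4.74947) = 0.017313.
Union bound over 46 events: 46·0.017313 = 0.79638.

0.7964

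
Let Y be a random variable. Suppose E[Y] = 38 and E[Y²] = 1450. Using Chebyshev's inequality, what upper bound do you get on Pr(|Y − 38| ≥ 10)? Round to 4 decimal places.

0.0600

Var(Y) = E[Y²] − (E[Y])² = 1450 − 1444 = 6.
Chebyshev's inequality: Pr(|Y − μ| ≥ t) ≤ Var(Y)/t² = 6/100 = 0.0600.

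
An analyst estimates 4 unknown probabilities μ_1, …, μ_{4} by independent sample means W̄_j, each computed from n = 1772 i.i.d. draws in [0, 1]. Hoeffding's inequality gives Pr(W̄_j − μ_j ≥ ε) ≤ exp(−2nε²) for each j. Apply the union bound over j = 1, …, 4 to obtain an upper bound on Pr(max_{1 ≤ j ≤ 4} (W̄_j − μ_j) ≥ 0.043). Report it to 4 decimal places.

0.0057

Per-experiment Hoeffding bound: exp(−2·1772·0.043²) = exp(−6.55286) = 0.001426.
Union bound over 4 events: 4·0.001426 = 0.00570.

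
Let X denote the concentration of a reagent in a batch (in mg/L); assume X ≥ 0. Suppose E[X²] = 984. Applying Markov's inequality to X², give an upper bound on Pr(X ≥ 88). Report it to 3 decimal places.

Since X ≥ 0, the event {X ≥ 88} is the same as {X² ≥ 7744}.
Markov's inequality applied to X² gives Pr(X² ≥ 7744) ≤ E[X²]/7744 = 984/7744 = 0.1271.

0.127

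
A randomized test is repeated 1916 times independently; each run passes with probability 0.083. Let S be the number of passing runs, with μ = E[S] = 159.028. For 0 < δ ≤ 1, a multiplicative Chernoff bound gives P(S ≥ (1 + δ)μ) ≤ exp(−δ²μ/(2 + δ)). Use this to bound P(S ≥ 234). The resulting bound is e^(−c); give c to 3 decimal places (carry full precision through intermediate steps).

14.301

Write 234 = (1 + δ)μ, so δ = 234/159.028 − 1 = 0.471439…
Then the exponent is δ²μ/(2 + δ) = (234 − μ)² / (μ·(2 + δ)) = 14.301273.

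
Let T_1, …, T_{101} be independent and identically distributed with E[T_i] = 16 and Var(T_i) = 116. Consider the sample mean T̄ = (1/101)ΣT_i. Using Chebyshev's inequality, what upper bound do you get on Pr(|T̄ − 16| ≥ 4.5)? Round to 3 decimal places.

Var(T̄) = Var(T_i)/n = 116/101 = 1.1485.
Chebyshev: Pr(|T̄ − 16| ≥ 4.5) ≤ Var(T̄)/(4.5)² = 116/(101·4.5²) = 0.0567.

0.057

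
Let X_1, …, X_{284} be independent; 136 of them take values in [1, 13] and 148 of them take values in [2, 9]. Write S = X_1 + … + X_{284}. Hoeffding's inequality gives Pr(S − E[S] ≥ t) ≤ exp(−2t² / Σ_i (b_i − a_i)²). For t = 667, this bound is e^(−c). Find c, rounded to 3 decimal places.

33.156

Σ(b_i − a_i)² = 136·12² + 148·7² = 26836.
c = 2t² / 26836 = 2·667² / 26836 = 33.1561.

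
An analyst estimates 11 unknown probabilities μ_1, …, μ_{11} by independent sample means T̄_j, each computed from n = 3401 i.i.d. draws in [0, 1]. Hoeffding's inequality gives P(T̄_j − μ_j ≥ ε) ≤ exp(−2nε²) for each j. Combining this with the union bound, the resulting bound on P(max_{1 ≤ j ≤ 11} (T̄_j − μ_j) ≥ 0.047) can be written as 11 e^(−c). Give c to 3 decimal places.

15.026

Union bound over the 11 events: P(max_{1 ≤ j ≤ 11} (T̄_j − μ_j) ≥ 0.047) ≤ 11·exp(−2nε²) = 11 exp(−2·3401·0.047²).
So c = 2·3401·0.047² = 15.0256.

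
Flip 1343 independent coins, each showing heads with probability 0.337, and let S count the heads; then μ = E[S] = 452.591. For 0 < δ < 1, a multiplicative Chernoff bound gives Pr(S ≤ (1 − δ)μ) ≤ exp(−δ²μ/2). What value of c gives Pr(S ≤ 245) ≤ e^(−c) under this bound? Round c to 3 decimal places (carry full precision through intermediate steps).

Write 245 = (1 − δ)μ, so δ = 1 − 245/452.591 = 0.4586724…
Then the exponent is δ²μ/2 = (μ − 245)²/(2μ) = 47.608131.

47.608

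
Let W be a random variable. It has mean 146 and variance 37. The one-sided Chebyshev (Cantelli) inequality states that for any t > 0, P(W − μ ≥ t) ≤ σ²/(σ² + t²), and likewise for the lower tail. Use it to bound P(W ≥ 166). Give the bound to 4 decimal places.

0.0847

Here σ² = 37 and t = 20, so σ² + t² = 437.
Cantelli's bound: 37/437 = 0.0847.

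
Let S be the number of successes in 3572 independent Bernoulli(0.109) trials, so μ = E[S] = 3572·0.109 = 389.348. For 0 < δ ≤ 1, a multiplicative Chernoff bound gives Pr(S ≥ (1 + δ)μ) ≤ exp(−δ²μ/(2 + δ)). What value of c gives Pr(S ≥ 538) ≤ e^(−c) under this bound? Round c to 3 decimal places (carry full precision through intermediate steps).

Write 538 = (1 + δ)μ, so δ = 538/389.348 − 1 = 0.3817973…
Then the exponent is δ²μ/(2 + δ) = (538 − μ)² / (μ·(2 + δ)) = 23.828614.

23.829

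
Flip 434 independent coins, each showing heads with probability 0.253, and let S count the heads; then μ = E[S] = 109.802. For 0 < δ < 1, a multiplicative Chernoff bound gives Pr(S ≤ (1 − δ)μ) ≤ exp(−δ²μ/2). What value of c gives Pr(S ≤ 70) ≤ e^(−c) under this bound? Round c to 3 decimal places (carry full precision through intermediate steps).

Write 70 = (1 − δ)μ, so δ = 1 − 70/109.802 = 0.3624888…
Then the exponent is δ²μ/2 = (μ − 70)²/(2μ) = 7.213890.

7.214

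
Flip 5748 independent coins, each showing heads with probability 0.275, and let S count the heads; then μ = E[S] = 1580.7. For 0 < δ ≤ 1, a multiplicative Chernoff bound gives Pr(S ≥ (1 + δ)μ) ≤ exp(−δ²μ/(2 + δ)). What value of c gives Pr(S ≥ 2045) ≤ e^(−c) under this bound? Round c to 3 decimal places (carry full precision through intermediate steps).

59.457

Write 2045 = (1 + δ)μ, so δ = 2045/1580.7 − 1 = 0.2937306…
Then the exponent is δ²μ/(2 + δ) = (2045 − μ)² / (μ·(2 + δ)) = 59.457343.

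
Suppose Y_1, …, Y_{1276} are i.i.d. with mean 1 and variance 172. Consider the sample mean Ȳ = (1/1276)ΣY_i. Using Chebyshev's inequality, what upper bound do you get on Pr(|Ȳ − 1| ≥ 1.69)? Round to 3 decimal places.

Var(Ȳ) = Var(Y_i)/n = 172/1276 = 0.1348.
Chebyshev: Pr(|Ȳ − 1| ≥ 1.69) ≤ Var(Ȳ)/(1.69)² = 172/(1276·1.69²) = 0.0472.

0.047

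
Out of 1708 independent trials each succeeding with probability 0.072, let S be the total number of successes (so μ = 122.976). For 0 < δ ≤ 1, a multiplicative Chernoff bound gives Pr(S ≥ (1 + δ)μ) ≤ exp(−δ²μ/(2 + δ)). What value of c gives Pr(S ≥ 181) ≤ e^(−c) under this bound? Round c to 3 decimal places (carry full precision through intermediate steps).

Write 181 = (1 + δ)μ, so δ = 181/122.976 − 1 = 0.4718319…
Then the exponent is δ²μ/(2 + δ) = (181 − μ)² / (μ·(2 + δ)) = 11.075824.

11.076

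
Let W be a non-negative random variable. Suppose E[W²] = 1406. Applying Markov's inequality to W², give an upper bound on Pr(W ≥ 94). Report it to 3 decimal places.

Since W ≥ 0, the event {W ≥ 94} is the same as {W² ≥ 8836}.
Markov's inequality applied to W² gives Pr(W² ≥ 8836) ≤ E[W²]/8836 = 1406/8836 = 0.1591.

0.159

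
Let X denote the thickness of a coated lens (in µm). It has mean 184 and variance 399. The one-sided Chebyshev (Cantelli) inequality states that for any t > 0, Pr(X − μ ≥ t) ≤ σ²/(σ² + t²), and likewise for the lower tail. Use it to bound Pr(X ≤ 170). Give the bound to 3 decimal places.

Here σ² = 399 and t = 14, so σ² + t² = 595.
Cantelli's bound: 399/595 = 0.6706.

0.671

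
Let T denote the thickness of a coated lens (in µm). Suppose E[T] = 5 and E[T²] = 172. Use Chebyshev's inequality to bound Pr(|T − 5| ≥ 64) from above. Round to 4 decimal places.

0.0359

Var(T) = E[T²] − (E[T])² = 172 − 25 = 147.
Chebyshev's inequality: Pr(|T − μ| ≥ t) ≤ Var(T)/t² = 147/4096 = 0.0359.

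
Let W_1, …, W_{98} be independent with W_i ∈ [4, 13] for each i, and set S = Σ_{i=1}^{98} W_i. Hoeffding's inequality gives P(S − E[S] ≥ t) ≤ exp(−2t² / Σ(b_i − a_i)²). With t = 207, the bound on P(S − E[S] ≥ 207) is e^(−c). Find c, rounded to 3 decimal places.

10.796

Σ(b_i − a_i)² = 98·(9)² = 7938.
c = 2t²/7938 = 2·207²/7938 = 10.7959.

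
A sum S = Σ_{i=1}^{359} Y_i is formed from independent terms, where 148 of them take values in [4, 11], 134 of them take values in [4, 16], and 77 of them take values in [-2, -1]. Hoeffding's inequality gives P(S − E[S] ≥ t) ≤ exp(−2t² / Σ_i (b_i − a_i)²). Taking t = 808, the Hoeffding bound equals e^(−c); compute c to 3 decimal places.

Σ(b_i − a_i)² = 148·7² + 134·12² + 77·1² = 26625.
c = 2t² / 26625 = 2·808² / 26625 = 49.0414.

49.041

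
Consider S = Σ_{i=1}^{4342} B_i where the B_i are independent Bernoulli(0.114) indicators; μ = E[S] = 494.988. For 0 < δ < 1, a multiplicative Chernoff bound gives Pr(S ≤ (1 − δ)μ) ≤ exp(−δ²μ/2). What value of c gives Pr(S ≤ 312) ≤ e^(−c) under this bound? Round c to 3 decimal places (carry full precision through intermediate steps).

Write 312 = (1 − δ)μ, so δ = 1 − 312/494.988 = 0.3696817…
Then the exponent is δ²μ/2 = (μ − 312)²/(2μ) = 33.823656.

33.824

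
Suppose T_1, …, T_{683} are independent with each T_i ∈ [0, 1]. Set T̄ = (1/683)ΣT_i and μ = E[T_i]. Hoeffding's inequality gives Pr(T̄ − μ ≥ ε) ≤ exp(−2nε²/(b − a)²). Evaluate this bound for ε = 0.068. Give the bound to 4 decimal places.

0.0018

Exponent: 2nε²/(b − a)² = 2·683·0.068² / 1² = 6.31638.
Bound = exp(−6.31638) = 0.00181.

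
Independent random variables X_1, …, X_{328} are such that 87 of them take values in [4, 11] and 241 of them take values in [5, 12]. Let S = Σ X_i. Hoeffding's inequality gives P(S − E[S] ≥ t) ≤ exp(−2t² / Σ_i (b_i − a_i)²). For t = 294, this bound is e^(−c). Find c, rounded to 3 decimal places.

Σ(b_i − a_i)² = 87·7² + 241·7² = 16072.
c = 2t² / 16072 = 2·294² / 16072 = 10.7561.

10.756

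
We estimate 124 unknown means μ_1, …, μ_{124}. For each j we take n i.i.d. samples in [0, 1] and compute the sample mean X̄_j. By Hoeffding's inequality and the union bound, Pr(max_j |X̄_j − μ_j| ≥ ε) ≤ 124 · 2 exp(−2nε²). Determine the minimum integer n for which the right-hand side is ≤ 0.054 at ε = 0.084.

Need 2·124·exp(−2nε²) ≤ 0.054, i.e. exp(−2nε²) ≤ 0.054/248.
So 2nε² ≥ ln(248/0.054) = 8.432200.
Hence n ≥ 8.432200/(2·0.084²) = 597.520.
The smallest integer n is 598.

598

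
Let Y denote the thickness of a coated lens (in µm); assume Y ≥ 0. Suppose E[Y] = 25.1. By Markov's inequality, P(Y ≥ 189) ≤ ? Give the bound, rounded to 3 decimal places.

Markov's inequality: for a non-negative random variable, P(Y ≥ a) ≤ E[Y]/a.
Here E[Y] = 25.1 and a = 189, so the bound is 25.1/189 = 0.1328.

0.133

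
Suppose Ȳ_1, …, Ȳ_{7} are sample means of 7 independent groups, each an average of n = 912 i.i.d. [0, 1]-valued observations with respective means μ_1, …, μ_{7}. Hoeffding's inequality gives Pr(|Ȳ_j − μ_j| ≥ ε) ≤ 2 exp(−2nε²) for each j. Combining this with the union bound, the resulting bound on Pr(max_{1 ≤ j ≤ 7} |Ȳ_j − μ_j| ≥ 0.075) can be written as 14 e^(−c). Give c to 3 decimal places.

Union bound over the 7 events: Pr(max_{1 ≤ j ≤ 7} |Ȳ_j − μ_j| ≥ 0.075) ≤ 7·2·exp(−2nε²) = 14 exp(−2·912·0.075²).
So c = 2·912·0.075² = 10.2600.

10.260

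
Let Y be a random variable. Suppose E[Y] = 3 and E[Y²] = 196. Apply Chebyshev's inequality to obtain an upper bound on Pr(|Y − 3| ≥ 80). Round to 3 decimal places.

Var(Y) = E[Y²] − (E[Y])² = 196 − 9 = 187.
Chebyshev's inequality: Pr(|Y − μ| ≥ t) ≤ Var(Y)/t² = 187/6400 = 0.0292.

0.029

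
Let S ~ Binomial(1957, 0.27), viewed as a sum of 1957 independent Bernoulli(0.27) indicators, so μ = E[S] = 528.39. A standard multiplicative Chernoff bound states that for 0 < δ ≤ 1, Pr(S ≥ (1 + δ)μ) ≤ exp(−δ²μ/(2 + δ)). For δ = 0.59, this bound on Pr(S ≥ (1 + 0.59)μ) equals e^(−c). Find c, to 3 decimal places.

c = δ²μ/(2 + δ) = 0.59²·528.39/(2 + 0.59) = 71.0164.

71.016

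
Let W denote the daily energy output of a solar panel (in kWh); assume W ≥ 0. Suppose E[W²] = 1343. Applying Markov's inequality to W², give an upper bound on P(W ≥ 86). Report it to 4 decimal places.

Since W ≥ 0, the event {W ≥ 86} is the same as {W² ≥ 7396}.
Markov's inequality applied to W² gives P(W² ≥ 7396) ≤ E[W²]/7396 = 1343/7396 = 0.1816.

0.1816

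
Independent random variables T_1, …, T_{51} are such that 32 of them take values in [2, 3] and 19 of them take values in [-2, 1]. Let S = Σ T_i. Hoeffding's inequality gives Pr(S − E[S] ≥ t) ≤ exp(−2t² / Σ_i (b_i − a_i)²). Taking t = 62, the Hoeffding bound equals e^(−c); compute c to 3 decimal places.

37.872

Σ(b_i − a_i)² = 32·1² + 19·3² = 203.
c = 2t² / 203 = 2·62² / 203 = 37.8719.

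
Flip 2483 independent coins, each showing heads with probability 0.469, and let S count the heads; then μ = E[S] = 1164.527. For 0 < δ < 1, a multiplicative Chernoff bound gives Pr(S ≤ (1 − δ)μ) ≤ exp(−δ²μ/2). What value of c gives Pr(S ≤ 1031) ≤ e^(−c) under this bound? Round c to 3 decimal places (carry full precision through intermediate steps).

7.655

Write 1031 = (1 − δ)μ, so δ = 1 − 1031/1164.527 = 0.114662…
Then the exponent is δ²μ/2 = (μ − 1031)²/(2μ) = 7.655237.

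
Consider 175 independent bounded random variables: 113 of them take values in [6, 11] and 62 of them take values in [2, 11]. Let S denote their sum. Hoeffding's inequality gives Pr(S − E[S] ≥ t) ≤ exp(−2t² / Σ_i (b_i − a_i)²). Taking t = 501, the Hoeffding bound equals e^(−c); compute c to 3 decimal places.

Σ(b_i − a_i)² = 113·5² + 62·9² = 7847.
c = 2t² / 7847 = 2·501² / 7847 = 63.9737.

63.974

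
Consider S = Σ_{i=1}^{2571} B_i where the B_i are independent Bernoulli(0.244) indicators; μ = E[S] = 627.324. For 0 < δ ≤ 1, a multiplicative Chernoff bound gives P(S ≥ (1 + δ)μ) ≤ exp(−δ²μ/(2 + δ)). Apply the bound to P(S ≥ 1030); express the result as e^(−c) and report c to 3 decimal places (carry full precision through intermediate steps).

97.837

Write 1030 = (1 + δ)μ, so δ = 1030/627.324 − 1 = 0.6418948…
Then the exponent is δ²μ/(2 + δ) = (1030 − μ)² / (μ·(2 + δ)) = 97.837213.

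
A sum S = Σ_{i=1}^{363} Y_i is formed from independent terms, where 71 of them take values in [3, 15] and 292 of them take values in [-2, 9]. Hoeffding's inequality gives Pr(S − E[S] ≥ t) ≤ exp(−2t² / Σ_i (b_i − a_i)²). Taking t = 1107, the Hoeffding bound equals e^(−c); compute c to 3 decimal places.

53.800

Σ(b_i − a_i)² = 71·12² + 292·11² = 45556.
c = 2t² / 45556 = 2·1107² / 45556 = 53.7997.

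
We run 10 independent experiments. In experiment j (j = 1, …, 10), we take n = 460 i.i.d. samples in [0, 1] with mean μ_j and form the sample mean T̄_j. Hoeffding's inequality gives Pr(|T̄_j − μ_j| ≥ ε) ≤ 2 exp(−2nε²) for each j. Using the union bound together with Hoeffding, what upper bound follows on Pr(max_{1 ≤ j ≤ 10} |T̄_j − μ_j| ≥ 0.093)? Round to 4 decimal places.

Per-experiment Hoeffding bound: 2·exp(−2·460·0.093²) = 2·exp(−7.95708) = 0.00070035.
Union bound over 10 events: 10·0.00070035 = 0.00700.

0.0070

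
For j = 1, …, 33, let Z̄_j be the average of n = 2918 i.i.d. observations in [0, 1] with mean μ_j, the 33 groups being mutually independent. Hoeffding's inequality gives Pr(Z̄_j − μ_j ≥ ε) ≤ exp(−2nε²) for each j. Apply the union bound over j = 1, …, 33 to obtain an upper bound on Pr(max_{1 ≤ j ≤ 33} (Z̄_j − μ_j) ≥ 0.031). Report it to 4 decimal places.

0.1210

Per-experiment Hoeffding bound: exp(−2·2918·0.031²) = exp(−5.60840) = 0.0036669.
Union bound over 33 events: 33·0.0036669 = 0.12101.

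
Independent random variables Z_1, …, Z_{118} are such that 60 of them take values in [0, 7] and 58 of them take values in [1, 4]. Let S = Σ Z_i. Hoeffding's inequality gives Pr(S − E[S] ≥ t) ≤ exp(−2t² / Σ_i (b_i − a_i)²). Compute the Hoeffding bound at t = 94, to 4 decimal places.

0.0061

Σ(b_i − a_i)² = 60·7² + 58·3² = 3462.
Exponent = 2·94² / 3462 = 5.10456.
Bound = exp(−5.10456) = 0.00607.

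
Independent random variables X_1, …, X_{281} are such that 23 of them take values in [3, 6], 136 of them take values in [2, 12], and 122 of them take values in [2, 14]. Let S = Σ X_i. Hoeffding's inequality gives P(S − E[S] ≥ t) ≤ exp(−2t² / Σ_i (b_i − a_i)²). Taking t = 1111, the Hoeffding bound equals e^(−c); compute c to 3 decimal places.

78.682

Σ(b_i − a_i)² = 23·3² + 136·10² + 122·12² = 31375.
c = 2t² / 31375 = 2·1111² / 31375 = 78.6818.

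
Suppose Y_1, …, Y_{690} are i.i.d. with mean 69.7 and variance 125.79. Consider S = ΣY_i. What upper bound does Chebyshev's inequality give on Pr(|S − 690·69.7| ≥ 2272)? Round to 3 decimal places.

Var(S) = n·Var(Y_i) = 690·125.79 = 86795.1.
Chebyshev: Pr(|S − 690·69.7| ≥ 2272) ≤ Var(S)/2272² = 86795.1/5161984 = 0.0168.

0.017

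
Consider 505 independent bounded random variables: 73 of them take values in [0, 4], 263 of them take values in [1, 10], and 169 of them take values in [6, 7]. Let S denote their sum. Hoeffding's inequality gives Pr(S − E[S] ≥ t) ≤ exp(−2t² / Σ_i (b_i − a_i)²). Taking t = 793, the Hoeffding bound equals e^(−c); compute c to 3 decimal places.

55.552

Σ(b_i − a_i)² = 73·4² + 263·9² + 169·1² = 22640.
c = 2t² / 22640 = 2·793² / 22640 = 55.5520.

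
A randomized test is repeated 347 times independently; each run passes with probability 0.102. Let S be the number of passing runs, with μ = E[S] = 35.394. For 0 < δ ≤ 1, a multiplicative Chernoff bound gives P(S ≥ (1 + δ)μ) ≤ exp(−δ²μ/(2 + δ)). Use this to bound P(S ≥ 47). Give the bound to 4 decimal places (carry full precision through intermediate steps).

Write 47 = (1 + δ)μ, so δ = 47/35.394 − 1 = 0.3279087…
Then the exponent is δ²μ/(2 + δ) = (47 − μ)² / (μ·(2 + δ)) = 1.634819.
Bound = exp(−1.634819) = 0.19499.

0.1950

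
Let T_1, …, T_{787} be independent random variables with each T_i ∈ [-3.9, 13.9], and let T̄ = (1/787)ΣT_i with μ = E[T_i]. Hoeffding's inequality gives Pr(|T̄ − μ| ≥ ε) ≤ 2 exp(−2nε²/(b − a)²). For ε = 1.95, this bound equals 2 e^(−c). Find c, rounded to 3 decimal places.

18.890

c = 2nε²/(b − a)² = 2·787·1.95² / 17.8² = 18.8901.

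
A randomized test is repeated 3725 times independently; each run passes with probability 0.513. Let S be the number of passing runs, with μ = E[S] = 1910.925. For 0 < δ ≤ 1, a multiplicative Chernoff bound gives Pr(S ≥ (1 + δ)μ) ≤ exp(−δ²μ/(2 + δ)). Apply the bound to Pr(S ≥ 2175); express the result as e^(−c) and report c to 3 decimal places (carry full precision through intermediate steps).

Write 2175 = (1 + δ)μ, so δ = 2175/1910.925 − 1 = 0.1381922…
Then the exponent is δ²μ/(2 + δ) = (2175 − μ)² / (μ·(2 + δ)) = 17.067275.

17.067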